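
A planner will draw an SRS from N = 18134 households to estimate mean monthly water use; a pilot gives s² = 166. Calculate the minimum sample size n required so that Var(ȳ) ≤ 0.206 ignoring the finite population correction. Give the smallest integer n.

Without fpc, n₀ = s²/D = 166/0.206 = 805.8252.
Rounding up, n = 806.

806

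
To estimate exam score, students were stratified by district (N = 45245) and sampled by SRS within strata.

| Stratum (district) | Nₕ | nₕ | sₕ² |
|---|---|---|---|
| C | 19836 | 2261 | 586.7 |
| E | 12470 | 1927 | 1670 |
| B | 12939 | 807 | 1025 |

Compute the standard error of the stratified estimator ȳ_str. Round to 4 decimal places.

Var(ȳ_str) = Σₕ Wₕ²(1 − fₕ)sₕ²/nₕ with Wₕ = Nₕ/N, N = 45245.
C: Wₕ = 0.43841308; term = 0.43841308²·(1 − 0.11398467)·586.7/2261 = 0.044189977.
E: Wₕ = 0.27561056; term = 0.27561056²·(1 − 0.15453087)·1670/1927 = 0.055657569.
B: Wₕ = 0.28597635; term = 0.28597635²·(1 − 0.06236958)·1025/807 = 0.097396255.
Sum = 0.1972438.
SE = √(0.1972438) = 0.4441.

0.4441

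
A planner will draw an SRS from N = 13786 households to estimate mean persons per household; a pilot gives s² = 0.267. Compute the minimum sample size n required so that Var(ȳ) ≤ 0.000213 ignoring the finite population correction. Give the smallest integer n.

1254

Without fpc, n₀ = s²/D = 0.267/0.000213 = 1253.5211.
Rounding up, n = 1254.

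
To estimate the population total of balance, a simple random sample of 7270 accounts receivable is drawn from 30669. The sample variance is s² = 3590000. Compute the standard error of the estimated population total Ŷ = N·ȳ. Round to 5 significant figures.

Var(Ŷ) = N²·Var(ȳ) = N²·(1 − n/N)·s²/n.
f = 7270/30669 = 0.23704718; Var(ȳ) = 0.76295282·3590000/7270 = 376.75387.
Var(Ŷ) = 30669² · 376.75387 = 3.5437 × 10^11.
SE(Ŷ) = √(3.5437 × 10^11) = 595290.

595290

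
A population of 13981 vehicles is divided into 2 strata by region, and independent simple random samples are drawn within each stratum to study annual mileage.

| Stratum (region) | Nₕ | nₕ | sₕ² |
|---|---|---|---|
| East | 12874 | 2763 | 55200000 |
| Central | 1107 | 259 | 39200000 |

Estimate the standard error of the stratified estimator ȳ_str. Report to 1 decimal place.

118.5

Var(ȳ_str) = Σₕ Wₕ²(1 − fₕ)sₕ²/nₕ with Wₕ = Nₕ/N, N = 13981.
East: Wₕ = 0.92082111; term = 0.92082111²·(1 − 0.21461861)·55200000/2763 = 13304.218.
Central: Wₕ = 0.07917889; term = 0.07917889²·(1 − 0.23396567)·39200000/259 = 726.86424.
Sum = 14031.082.
SE = √(14031.082) = 118.5.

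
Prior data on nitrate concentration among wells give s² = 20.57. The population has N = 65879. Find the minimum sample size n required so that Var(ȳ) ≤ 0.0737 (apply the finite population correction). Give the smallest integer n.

Without fpc, n₀ = s²/D = 20.57/0.0737 = 279.1045.
With fpc, (1 − n/N)·s²/n ≤ D requires n ≥ n₀/(1 + n₀/N) = 279.1045/(1 + 279.1045/65879) = 277.9270.
Rounding up, n = 278.

278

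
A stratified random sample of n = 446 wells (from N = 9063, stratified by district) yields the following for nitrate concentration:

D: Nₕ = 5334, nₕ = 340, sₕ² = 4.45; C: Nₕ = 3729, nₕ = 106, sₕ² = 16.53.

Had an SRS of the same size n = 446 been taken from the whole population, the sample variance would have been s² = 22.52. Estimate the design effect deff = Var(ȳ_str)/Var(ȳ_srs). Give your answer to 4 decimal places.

Var(ȳ_str) = Σ Wₕ²(1−fₕ)sₕ²/nₕ with Wₕ = Nₕ/9063:
  D: (5334/9063)²·(1−340/5334)·4.45/340 = 0.0042446187
  C: (3729/9063)²·(1−106/3729)·16.53/106 = 0.025649786
  → Var(ȳ_str) = 0.029894405.
Var(ȳ_srs) = (1 − 446/9063)·22.52/446 = 0.048008445.
deff = 0.029894405 / 0.048008445 = 0.6227.

0.6227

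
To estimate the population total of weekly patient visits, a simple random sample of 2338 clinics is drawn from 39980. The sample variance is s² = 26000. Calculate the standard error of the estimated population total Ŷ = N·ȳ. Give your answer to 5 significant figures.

Var(Ŷ) = N²·Var(ȳ) = N²·(1 − n/N)·s²/n.
f = 2338/39980 = 0.05847924; Var(ȳ) = 0.94152076·26000/2338 = 10.470291.
Var(Ŷ) = 39980² · 10.470291 = 1.6735717 × 10^10.
SE(Ŷ) = √(1.6735717 × 10^10) = 129370.

129370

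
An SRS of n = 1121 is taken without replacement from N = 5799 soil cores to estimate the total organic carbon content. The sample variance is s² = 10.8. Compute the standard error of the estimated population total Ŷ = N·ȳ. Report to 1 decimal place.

Var(Ŷ) = N²·Var(ȳ) = N²·(1 − n/N)·s²/n.
f = 1121/5799 = 0.19330919; Var(ȳ) = 0.80669081·10.8/1121 = 0.0077718651.
Var(Ŷ) = 5799² · 0.0077718651 = 261355.4.
SE(Ŷ) = √(261355.4) = 511.2.

511.2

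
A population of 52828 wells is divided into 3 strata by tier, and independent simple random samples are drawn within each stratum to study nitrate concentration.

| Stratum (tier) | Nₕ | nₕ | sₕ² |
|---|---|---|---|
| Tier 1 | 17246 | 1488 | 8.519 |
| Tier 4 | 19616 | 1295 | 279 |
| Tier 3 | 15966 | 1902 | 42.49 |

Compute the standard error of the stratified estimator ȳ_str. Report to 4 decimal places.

0.1735

Var(ȳ_str) = Σₕ Wₕ²(1 − fₕ)sₕ²/nₕ with Wₕ = Nₕ/N, N = 52828.
Tier 1: Wₕ = 0.32645567; term = 0.32645567²·(1 − 0.08628088)·8.519/1488 = 5.5750251 × 10^-4.
Tier 4: Wₕ = 0.37131824; term = 0.37131824²·(1 − 0.06601754)·279/1295 = 0.027743786.
Tier 3: Wₕ = 0.30222609; term = 0.30222609²·(1 − 0.11912815)·42.49/1902 = 0.0017974336.
Sum = 0.030098722.
SE = √(0.030098722) = 0.1735.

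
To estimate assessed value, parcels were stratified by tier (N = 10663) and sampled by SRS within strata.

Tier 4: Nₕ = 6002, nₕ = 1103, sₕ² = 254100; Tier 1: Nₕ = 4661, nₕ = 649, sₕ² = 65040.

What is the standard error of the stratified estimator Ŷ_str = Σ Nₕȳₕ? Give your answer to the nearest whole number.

92994

Var(Ŷ_str) = Σₕ Nₕ²(1 − fₕ)sₕ²/nₕ.
Tier 4: 6002²·(1 − 1103/6002)·254100/1103 = 6.7738033 × 10^9.
Tier 1: 4661²·(1 − 649/4661)·65040/649 = 1.8740271 × 10^9.
Sum = 8.6478304 × 10^9.
SE = √(8.6478304 × 10^9) = 92994.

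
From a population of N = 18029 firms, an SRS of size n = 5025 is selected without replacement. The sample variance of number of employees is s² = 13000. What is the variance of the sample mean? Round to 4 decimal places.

1.8660

Under SRS without replacement, Var(ȳ) = (1 − f)·s²/n with f = n/N = 5025/18029 = 0.27871762.
Var(ȳ) = (1 − 0.27871762)·13000/5025 = 0.72128238·2.5870647 = 1.8660042.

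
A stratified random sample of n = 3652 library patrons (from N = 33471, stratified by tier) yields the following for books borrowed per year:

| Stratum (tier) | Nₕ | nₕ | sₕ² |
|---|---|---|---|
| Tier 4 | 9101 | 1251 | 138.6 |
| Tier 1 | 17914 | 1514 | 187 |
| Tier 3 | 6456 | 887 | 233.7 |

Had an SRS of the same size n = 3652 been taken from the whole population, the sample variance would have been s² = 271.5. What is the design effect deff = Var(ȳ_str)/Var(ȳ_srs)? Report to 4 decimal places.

0.7234

Var(ȳ_str) = Σ Wₕ²(1−fₕ)sₕ²/nₕ with Wₕ = Nₕ/33471:
  Tier 4: (9101/33471)²·(1−1251/9101)·138.6/1251 = 0.0070652465
  Tier 1: (17914/33471)²·(1−1514/17914)·187/1514 = 0.032390285
  Tier 3: (6456/33471)²·(1−887/6456)·233.7/887 = 0.0084554837
  → Var(ȳ_str) = 0.047911015.
Var(ȳ_srs) = (1 − 3652/33471)·271.5/3652 = 0.066231326.
deff = 0.047911015 / 0.066231326 = 0.7234.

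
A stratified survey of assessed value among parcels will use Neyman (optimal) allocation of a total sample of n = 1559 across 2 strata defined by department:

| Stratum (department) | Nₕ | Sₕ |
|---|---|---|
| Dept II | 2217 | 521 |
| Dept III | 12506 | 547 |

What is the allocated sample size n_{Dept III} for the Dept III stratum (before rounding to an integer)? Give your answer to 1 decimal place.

Neyman allocation: nₕ = n·NₕSₕ / Σⱼ NⱼSⱼ.
Σ NⱼSⱼ = 2217·521 + 12506·547 = 7.995839 × 10^6.
n_{Dept III} = 1559·12506·547 / (7.995839 × 10^6) = 1333.8.

1333.8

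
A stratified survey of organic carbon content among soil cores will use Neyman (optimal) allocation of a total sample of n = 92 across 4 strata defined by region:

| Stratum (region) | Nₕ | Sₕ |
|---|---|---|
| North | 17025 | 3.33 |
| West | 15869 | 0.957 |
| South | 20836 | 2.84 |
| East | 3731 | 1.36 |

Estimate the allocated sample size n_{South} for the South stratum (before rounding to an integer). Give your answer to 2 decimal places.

39.99

Neyman allocation: nₕ = n·NₕSₕ / Σⱼ NⱼSⱼ.
Σ NⱼSⱼ = 17025·3.33 + 15869·0.957 + 20836·2.84 + 3731·1.36 = 136128.28.
n_{South} = 92·20836·2.84 / 136128.28 = 39.99.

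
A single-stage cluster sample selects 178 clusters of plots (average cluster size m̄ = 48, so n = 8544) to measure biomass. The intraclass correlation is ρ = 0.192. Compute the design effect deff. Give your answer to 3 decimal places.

10.024

deff = 1 + (48 − 1)·0.192 = 1 + 9.024 = 10.024.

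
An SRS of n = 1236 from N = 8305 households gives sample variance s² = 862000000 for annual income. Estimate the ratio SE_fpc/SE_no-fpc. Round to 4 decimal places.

0.9226

f = n/N = 1236/8305 = 0.14882601.
SE_no-fpc = √(s²/n) = 835.11137; SE_fpc = √((1−f)s²/n) = 770.46616.
Ratio = √(1−f) = 0.92259091.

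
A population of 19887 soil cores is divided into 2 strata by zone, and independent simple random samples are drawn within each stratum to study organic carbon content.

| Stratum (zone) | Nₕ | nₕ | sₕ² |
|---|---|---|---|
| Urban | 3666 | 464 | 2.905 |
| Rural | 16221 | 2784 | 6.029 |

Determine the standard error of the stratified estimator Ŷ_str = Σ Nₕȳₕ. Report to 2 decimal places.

738.58

Var(Ŷ_str) = Σₕ Nₕ²(1 − fₕ)sₕ²/nₕ.
Urban: 3666²·(1 − 464/3666)·2.905/464 = 73492.318.
Rural: 16221²·(1 − 2784/16221)·6.029/2784 = 472015.21.
Sum = 545507.53.
SE = √(545507.53) = 738.58.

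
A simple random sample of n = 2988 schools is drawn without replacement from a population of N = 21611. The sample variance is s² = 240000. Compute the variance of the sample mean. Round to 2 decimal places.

69.22

Under SRS without replacement, Var(ȳ) = (1 − f)·s²/n with f = n/N = 2988/21611 = 0.13826292.
Var(ȳ) = (1 − 0.13826292)·240000/2988 = 0.86173708·80.321285 = 69.21583.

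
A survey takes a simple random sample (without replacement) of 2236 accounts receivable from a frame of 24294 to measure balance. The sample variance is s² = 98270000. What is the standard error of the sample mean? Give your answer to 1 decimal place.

Under SRS without replacement, Var(ȳ) = (1 − f)·s²/n with f = n/N = 2236/24294 = 0.09203919.
Var(ȳ) = (1 − 0.09203919)·98270000/2236 = 0.90796081·43949.016 = 39903.984.
SE(ȳ) = √(39903.984) = 199.8.

199.8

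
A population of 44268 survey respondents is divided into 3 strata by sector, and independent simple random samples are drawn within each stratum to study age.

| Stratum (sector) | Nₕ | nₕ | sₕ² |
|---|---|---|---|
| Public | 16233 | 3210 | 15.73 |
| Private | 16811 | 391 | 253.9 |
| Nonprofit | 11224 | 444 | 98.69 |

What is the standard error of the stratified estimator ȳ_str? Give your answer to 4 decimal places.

0.3251

Var(ȳ_str) = Σₕ Wₕ²(1 − fₕ)sₕ²/nₕ with Wₕ = Nₕ/N, N = 44268.
Public: Wₕ = 0.36669829; term = 0.36669829²·(1 − 0.19774533)·15.73/3210 = 5.2863233 × 10^-4.
Private: Wₕ = 0.37975513; term = 0.37975513²·(1 − 0.02325858)·253.9/391 = 0.091468771.
Nonprofit: Wₕ = 0.25354658; term = 0.25354658²·(1 − 0.03955809)·98.69/444 = 0.013723876.
Sum = 0.10572128.
SE = √(0.10572128) = 0.3251.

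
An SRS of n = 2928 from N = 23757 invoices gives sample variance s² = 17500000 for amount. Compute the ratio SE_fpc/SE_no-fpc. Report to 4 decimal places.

0.9364

f = n/N = 2928/23757 = 0.12324788.
SE_no-fpc = √(s²/n) = 77.309611; SE_fpc = √((1−f)s²/n) = 72.388887.
Ratio = √(1−f) = 0.93635042.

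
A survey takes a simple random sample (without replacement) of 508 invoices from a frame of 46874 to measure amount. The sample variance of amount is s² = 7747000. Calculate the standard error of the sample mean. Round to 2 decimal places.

122.82

Under SRS without replacement, Var(ȳ) = (1 − f)·s²/n with f = n/N = 508/46874 = 0.01083756.
Var(ȳ) = (1 − 0.01083756)·7747000/508 = 0.98916244·15250 = 15084.727.
SE(ȳ) = √(15084.727) = 122.82.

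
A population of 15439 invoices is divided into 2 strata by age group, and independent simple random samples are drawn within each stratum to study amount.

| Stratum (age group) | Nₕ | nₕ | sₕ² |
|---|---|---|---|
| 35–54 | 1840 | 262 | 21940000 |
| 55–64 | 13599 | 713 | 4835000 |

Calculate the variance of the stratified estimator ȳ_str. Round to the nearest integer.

Var(ȳ_str) = Σₕ Wₕ²(1 − fₕ)sₕ²/nₕ with Wₕ = Nₕ/N, N = 15439.
35–54: Wₕ = 0.11917870; term = 0.11917870²·(1 − 0.14239130)·21940000/262 = 1020.0508.
55–64: Wₕ = 0.88082130; term = 0.88082130²·(1 − 0.05243033)·4835000/713 = 4985.3277.
Sum = 6005.3785.

6005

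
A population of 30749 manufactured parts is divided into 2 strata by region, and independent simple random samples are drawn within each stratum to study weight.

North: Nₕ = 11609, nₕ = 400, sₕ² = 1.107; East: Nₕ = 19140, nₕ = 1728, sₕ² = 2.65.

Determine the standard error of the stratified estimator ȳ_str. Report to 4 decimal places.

0.0304

Var(ȳ_str) = Σₕ Wₕ²(1 − fₕ)sₕ²/nₕ with Wₕ = Nₕ/N, N = 30749.
North: Wₕ = 0.37754073; term = 0.37754073²·(1 − 0.03445603)·1.107/400 = 3.8087925 × 10^-4.
East: Wₕ = 0.62245927; term = 0.62245927²·(1 − 0.09028213)·2.65/1728 = 5.4054361 × 10^-4.
Sum = 9.2142286 × 10^-4.
SE = √(9.2142286 × 10^-4) = 0.0304.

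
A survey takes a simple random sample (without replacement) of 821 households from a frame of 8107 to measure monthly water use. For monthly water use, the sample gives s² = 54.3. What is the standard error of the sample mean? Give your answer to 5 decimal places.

Under SRS without replacement, Var(ȳ) = (1 − f)·s²/n with f = n/N = 821/8107 = 0.10127051.
Var(ȳ) = (1 − 0.10127051)·54.3/821 = 0.89872949·0.066138855 = 0.05944094.
SE(ȳ) = √(0.05944094) = 0.24381.

0.24381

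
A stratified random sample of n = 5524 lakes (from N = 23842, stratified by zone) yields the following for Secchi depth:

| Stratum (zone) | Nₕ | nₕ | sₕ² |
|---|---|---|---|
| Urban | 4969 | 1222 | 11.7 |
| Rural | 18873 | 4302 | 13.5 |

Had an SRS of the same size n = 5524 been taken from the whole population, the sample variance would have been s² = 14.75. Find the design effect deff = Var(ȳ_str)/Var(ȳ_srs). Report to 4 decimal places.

0.8929

Var(ȳ_str) = Σ Wₕ²(1−fₕ)sₕ²/nₕ with Wₕ = Nₕ/23842:
  Urban: (4969/23842)²·(1−1222/4969)·11.7/1222 = 3.1360428 × 10^-4
  Rural: (18873/23842)²·(1−4302/18873)·13.5/4302 = 0.0015181277
  → Var(ȳ_str) = 0.001831732.
Var(ȳ_srs) = (1 − 5524/23842)·14.75/5524 = 0.0020515104.
deff = 0.001831732 / 0.0020515104 = 0.8929.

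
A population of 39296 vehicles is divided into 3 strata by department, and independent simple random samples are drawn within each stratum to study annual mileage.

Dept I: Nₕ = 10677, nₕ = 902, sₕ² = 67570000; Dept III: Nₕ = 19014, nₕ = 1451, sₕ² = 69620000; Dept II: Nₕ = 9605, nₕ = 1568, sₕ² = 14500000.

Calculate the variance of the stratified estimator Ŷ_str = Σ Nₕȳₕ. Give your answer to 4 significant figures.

2.455 × 10^13

Var(Ŷ_str) = Σₕ Nₕ²(1 − fₕ)sₕ²/nₕ.
Dept I: 10677²·(1 − 902/10677)·67570000/902 = 7.8183191 × 10^12.
Dept III: 19014²·(1 − 1451/19014)·69620000/1451 = 1.6022814 × 10^13.
Dept II: 9605²·(1 − 1568/9605)·14500000/1568 = 7.1386038 × 10^11.
Sum = 2.4554993 × 10^13.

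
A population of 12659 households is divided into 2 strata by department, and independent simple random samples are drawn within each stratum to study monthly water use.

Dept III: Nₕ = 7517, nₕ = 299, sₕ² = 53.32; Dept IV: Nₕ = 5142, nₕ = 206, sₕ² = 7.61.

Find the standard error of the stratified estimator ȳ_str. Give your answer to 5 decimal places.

0.25735

Var(ȳ_str) = Σₕ Wₕ²(1 − fₕ)sₕ²/nₕ with Wₕ = Nₕ/N, N = 12659.
Dept III: Wₕ = 0.59380678; term = 0.59380678²·(1 − 0.03977651)·53.32/299 = 0.060378397.
Dept IV: Wₕ = 0.40619322; term = 0.40619322²·(1 − 0.04006223)·7.61/206 = 0.0058509429.
Sum = 0.06622934.
SE = √(0.06622934) = 0.25735.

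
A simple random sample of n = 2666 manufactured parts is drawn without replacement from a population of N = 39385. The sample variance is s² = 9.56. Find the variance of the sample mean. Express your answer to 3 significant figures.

0.00334

Under SRS without replacement, Var(ȳ) = (1 − f)·s²/n with f = n/N = 2666/39385 = 0.06769075.
Var(ȳ) = (1 − 0.06769075)·9.56/2666 = 0.93230925·0.0035858965 = 0.0033431645.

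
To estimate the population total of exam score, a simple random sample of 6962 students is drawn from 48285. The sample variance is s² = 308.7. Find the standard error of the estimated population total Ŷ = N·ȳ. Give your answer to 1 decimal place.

Var(Ŷ) = N²·Var(ȳ) = N²·(1 − n/N)·s²/n.
f = 6962/48285 = 0.14418556; Var(ȳ) = 0.85581444·308.7/6962 = 0.037947417.
Var(Ŷ) = 48285² · 0.037947417 = 8.8472172 × 10^7.
SE(Ŷ) = √(8.8472172 × 10^7) = 9406.0.

9406.0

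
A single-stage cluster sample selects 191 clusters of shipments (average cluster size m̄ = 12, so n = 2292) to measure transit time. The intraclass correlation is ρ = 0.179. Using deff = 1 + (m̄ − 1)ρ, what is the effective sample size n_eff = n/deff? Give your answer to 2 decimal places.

deff = 1 + (12 − 1)·0.179 = 1 + 1.969 = 2.969.
n_eff = 2292 / 2.969 = 771.98.

771.98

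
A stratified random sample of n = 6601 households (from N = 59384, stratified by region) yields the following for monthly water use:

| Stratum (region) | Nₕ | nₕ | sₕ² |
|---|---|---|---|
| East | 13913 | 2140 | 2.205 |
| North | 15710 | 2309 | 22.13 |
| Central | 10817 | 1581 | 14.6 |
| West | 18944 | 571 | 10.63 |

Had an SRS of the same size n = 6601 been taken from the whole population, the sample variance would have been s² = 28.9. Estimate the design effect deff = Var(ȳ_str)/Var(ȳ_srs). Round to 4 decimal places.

Var(ȳ_str) = Σ Wₕ²(1−fₕ)sₕ²/nₕ with Wₕ = Nₕ/59384:
  East: (13913/59384)²·(1−2140/13913)·2.205/2140 = 4.7859026 × 10^-5
  North: (15710/59384)²·(1−2309/15710)·22.13/2309 = 5.7217908 × 10^-4
  Central: (10817/59384)²·(1−1581/10817)·14.6/1581 = 2.6162115 × 10^-4
  West: (18944/59384)²·(1−571/18944)·10.63/571 = 0.0018374267
  → Var(ȳ_str) = 0.002719086.
Var(ȳ_srs) = (1 − 6601/59384)·28.9/6601 = 0.0038914615.
deff = 0.002719086 / 0.0038914615 = 0.6987.

0.6987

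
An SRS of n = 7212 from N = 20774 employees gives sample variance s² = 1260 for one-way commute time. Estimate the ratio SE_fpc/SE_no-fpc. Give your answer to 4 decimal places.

f = n/N = 7212/20774 = 0.34716473.
SE_no-fpc = √(s²/n) = 0.41798184; SE_fpc = √((1−f)s²/n) = 0.3377219.
Ratio = √(1−f) = 0.80798222.

0.8080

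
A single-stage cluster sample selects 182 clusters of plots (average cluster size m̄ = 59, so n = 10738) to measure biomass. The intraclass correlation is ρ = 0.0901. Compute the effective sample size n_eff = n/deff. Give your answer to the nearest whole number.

deff = 1 + (59 − 1)·0.0901 = 1 + 5.2258 = 6.2258.
n_eff = 10738 / 6.2258 = 1725.

1725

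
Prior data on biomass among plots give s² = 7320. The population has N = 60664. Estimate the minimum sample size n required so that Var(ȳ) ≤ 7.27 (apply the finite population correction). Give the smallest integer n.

Without fpc, n₀ = s²/D = 7320/7.27 = 1006.8776.
With fpc, (1 − n/N)·s²/n ≤ D requires n ≥ n₀/(1 + n₀/N) = 1006.8776/(1 + 1006.8776/60664) = 990.4387.
Rounding up, n = 991.

991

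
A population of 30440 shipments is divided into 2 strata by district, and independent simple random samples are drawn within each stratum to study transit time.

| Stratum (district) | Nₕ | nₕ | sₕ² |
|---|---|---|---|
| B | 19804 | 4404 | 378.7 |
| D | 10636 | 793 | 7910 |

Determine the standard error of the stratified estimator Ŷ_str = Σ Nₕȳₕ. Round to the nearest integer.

32718

Var(Ŷ_str) = Σₕ Nₕ²(1 − fₕ)sₕ²/nₕ.
B: 19804²·(1 − 4404/19804)·378.7/4404 = 2.6225371 × 10^7.
D: 10636²·(1 − 793/10636)·7910/793 = 1.0442611 × 10^9.
Sum = 1.0704865 × 10^9.
SE = √(1.0704865 × 10^9) = 32718.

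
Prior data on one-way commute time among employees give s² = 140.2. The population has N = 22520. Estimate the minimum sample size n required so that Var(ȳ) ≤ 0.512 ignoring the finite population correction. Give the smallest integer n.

Without fpc, n₀ = s²/D = 140.2/0.512 = 273.8281.
Rounding up, n = 274.

274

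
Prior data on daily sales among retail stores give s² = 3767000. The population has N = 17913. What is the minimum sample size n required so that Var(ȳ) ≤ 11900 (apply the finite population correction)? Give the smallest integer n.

312

Without fpc, n₀ = s²/D = 3767000/11900 = 316.5546.
With fpc, (1 − n/N)·s²/n ≤ D requires n ≥ n₀/(1 + n₀/N) = 316.5546/(1 + 316.5546/17913) = 311.0577.
Rounding up, n = 312.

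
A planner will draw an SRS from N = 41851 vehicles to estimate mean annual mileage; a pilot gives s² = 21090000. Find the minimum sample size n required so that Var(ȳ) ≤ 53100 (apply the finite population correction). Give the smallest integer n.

Without fpc, n₀ = s²/D = 21090000/53100 = 397.1751.
With fpc, (1 − n/N)·s²/n ≤ D requires n ≥ n₀/(1 + n₀/N) = 397.1751/(1 + 397.1751/41851) = 393.4413.
Rounding up, n = 394.

394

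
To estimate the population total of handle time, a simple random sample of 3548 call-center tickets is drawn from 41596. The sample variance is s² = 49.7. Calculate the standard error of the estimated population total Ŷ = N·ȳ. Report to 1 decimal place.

4708.5

Var(Ŷ) = N²·Var(ȳ) = N²·(1 − n/N)·s²/n.
f = 3548/41596 = 0.08529666; Var(ȳ) = 0.91470334·49.7/3548 = 0.012813065.
Var(Ŷ) = 41596² · 0.012813065 = 2.2169514 × 10^7.
SE(Ŷ) = √(2.2169514 × 10^7) = 4708.5.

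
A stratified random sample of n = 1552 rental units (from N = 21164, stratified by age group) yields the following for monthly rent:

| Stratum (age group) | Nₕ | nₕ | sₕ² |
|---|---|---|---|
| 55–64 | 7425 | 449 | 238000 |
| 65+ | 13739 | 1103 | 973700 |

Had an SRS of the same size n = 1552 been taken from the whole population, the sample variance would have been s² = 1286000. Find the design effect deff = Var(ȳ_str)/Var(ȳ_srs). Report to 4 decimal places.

0.5254

Var(ȳ_str) = Σ Wₕ²(1−fₕ)sₕ²/nₕ with Wₕ = Nₕ/21164:
  55–64: (7425/21164)²·(1−449/7425)·238000/449 = 61.296834
  65+: (13739/21164)²·(1−1103/13739)·973700/1103 = 342.15185
  → Var(ȳ_str) = 403.44868.
Var(ȳ_srs) = (1 − 1552/21164)·1286000/1552 = 767.84469.
deff = 403.44868 / 767.84469 = 0.5254.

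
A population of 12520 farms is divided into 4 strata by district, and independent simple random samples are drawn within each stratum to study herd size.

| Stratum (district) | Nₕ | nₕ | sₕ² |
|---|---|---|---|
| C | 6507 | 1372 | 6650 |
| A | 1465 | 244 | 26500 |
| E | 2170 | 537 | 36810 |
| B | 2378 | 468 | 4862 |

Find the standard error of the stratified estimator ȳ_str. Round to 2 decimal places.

Var(ȳ_str) = Σₕ Wₕ²(1 − fₕ)sₕ²/nₕ with Wₕ = Nₕ/N, N = 12520.
C: Wₕ = 0.51972843; term = 0.51972843²·(1 − 0.21084985)·6650/1372 = 1.0331898.
A: Wₕ = 0.11701278; term = 0.11701278²·(1 − 0.16655290)·26500/244 = 1.2393691.
E: Wₕ = 0.17332268; term = 0.17332268²·(1 − 0.24746544)·36810/537 = 1.5496328.
B: Wₕ = 0.18993610; term = 0.18993610²·(1 − 0.19680404)·4862/468 = 0.30102715.
Sum = 4.1232189.
SE = √(4.1232189) = 2.03.

2.03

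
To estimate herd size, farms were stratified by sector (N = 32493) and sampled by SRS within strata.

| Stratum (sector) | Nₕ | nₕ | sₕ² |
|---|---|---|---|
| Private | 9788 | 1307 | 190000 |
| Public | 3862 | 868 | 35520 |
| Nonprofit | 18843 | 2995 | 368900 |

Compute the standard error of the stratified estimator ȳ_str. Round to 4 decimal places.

Var(ȳ_str) = Σₕ Wₕ²(1 − fₕ)sₕ²/nₕ with Wₕ = Nₕ/N, N = 32493.
Private: Wₕ = 0.30123411; term = 0.30123411²·(1 − 0.13353085)·190000/1307 = 11.429821.
Public: Wₕ = 0.11885637; term = 0.11885637²·(1 − 0.22475401)·35520/868 = 0.44816473.
Nonprofit: Wₕ = 0.57990952; term = 0.57990952²·(1 − 0.15894497)·368900/2995 = 34.838281.
Sum = 46.716267.
SE = √(46.716267) = 6.8349.

6.8349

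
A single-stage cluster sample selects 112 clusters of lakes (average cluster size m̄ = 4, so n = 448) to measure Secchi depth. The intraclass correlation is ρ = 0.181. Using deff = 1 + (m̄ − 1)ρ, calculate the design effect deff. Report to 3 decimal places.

1.543

deff = 1 + (4 − 1)·0.181 = 1 + 0.543 = 1.543.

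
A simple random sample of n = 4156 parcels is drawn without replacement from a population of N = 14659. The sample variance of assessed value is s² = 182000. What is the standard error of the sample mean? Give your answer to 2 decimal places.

5.60

Under SRS without replacement, Var(ȳ) = (1 − f)·s²/n with f = n/N = 4156/14659 = 0.28351184.
Var(ȳ) = (1 − 0.28351184)·182000/4156 = 0.71648816·43.792108 = 31.376527.
SE(ȳ) = √(31.376527) = 5.60.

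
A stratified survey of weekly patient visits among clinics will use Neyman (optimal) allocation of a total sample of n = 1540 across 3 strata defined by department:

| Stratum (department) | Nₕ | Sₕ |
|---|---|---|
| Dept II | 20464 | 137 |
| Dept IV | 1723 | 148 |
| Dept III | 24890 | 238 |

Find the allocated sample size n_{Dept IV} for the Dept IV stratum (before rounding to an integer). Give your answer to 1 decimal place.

Neyman allocation: nₕ = n·NₕSₕ / Σⱼ NⱼSⱼ.
Σ NⱼSⱼ = 20464·137 + 1723·148 + 24890·238 = 8.982392 × 10^6.
n_{Dept IV} = 1540·1723·148 / (8.982392 × 10^6) = 43.7.

43.7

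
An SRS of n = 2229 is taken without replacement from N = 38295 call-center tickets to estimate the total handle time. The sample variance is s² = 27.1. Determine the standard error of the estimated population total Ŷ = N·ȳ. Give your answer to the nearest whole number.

4098

Var(Ŷ) = N²·Var(ȳ) = N²·(1 − n/N)·s²/n.
f = 2229/38295 = 0.05820603; Var(ȳ) = 0.94179397·27.1/2229 = 0.011450254.
Var(Ŷ) = 38295² · 0.011450254 = 1.6791878 × 10^7.
SE(Ŷ) = √(1.6791878 × 10^7) = 4098.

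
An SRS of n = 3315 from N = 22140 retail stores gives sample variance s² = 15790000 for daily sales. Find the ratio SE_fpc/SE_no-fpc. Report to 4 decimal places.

0.9221

f = n/N = 3315/22140 = 0.14972900.
SE_no-fpc = √(s²/n) = 69.015923; SE_fpc = √((1−f)s²/n) = 63.639679.
Ratio = √(1−f) = 0.92210141.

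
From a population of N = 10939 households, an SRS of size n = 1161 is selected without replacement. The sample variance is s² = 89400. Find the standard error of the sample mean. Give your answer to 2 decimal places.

8.30

Under SRS without replacement, Var(ȳ) = (1 − f)·s²/n with f = n/N = 1161/10939 = 0.10613402.
Var(ȳ) = (1 − 0.10613402)·89400/1161 = 0.89386598·77.002584 = 68.829991.
SE(ȳ) = √(68.829991) = 8.30.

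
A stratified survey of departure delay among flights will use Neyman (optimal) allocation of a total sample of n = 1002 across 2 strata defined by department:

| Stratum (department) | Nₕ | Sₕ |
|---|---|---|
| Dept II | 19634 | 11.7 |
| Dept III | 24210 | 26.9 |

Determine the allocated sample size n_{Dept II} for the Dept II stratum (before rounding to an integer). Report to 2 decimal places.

261.28

Neyman allocation: nₕ = n·NₕSₕ / Σⱼ NⱼSⱼ.
Σ NⱼSⱼ = 19634·11.7 + 24210·26.9 = 880966.8.
n_{Dept II} = 1002·19634·11.7 / 880966.8 = 261.28.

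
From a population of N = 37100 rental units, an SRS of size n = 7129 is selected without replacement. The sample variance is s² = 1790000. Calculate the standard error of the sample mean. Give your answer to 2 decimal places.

Under SRS without replacement, Var(ȳ) = (1 − f)·s²/n with f = n/N = 7129/37100 = 0.19215633.
Var(ȳ) = (1 − 0.19215633)·1790000/7129 = 0.80784367·251.08711 = 202.83913.
SE(ȳ) = √(202.83913) = 14.24.

14.24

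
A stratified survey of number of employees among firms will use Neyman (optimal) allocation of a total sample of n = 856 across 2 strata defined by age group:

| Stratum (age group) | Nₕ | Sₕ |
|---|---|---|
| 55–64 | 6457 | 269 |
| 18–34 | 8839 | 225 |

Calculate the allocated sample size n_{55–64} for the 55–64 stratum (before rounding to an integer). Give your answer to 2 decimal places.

399.07

Neyman allocation: nₕ = n·NₕSₕ / Σⱼ NⱼSⱼ.
Σ NⱼSⱼ = 6457·269 + 8839·225 = 3.725708 × 10^6.
n_{55–64} = 856·6457·269 / (3.725708 × 10^6) = 399.07.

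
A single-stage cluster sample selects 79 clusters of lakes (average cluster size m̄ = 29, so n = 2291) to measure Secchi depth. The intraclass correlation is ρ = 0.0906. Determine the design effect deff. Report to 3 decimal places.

deff = 1 + (29 − 1)·0.0906 = 1 + 2.5368 = 3.5368.

3.537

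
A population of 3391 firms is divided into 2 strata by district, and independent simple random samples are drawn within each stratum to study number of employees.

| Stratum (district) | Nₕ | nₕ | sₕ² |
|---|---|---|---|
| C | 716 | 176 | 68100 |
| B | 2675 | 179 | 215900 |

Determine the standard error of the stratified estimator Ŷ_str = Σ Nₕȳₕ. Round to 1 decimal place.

90569.3

Var(Ŷ_str) = Σₕ Nₕ²(1 − fₕ)sₕ²/nₕ.
C: 716²·(1 − 176/716)·68100/176 = 1.4960332 × 10^8.
B: 2675²·(1 − 179/2675)·215900/179 = 8.0531906 × 10^9.
Sum = 8.2027939 × 10^9.
SE = √(8.2027939 × 10^9) = 90569.3.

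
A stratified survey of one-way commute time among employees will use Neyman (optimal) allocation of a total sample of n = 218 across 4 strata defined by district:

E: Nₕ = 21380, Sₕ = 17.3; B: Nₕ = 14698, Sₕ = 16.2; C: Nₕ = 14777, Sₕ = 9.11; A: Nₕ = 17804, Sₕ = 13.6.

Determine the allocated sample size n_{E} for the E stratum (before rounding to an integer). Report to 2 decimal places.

Neyman allocation: nₕ = n·NₕSₕ / Σⱼ NⱼSⱼ.
Σ NⱼSⱼ = 21380·17.3 + 14698·16.2 + 14777·9.11 + 17804·13.6 = 984734.47.
n_{E} = 218·21380·17.3 / 984734.47 = 81.88.

81.88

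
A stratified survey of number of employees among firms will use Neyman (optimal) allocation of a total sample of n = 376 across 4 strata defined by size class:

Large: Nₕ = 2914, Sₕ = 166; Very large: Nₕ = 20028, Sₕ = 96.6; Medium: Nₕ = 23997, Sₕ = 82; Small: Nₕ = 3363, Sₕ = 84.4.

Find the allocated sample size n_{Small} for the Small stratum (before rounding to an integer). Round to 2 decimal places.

22.85

Neyman allocation: nₕ = n·NₕSₕ / Σⱼ NⱼSⱼ.
Σ NⱼSⱼ = 2914·166 + 20028·96.6 + 23997·82 + 3363·84.4 = 4.67002 × 10^6.
n_{Small} = 376·3363·84.4 / (4.67002 × 10^6) = 22.85.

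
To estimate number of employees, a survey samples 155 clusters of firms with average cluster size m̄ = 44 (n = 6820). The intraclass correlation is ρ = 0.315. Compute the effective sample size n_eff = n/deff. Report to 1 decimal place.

468.9

deff = 1 + (44 − 1)·0.315 = 1 + 13.545 = 14.545.
n_eff = 6820 / 14.545 = 468.9.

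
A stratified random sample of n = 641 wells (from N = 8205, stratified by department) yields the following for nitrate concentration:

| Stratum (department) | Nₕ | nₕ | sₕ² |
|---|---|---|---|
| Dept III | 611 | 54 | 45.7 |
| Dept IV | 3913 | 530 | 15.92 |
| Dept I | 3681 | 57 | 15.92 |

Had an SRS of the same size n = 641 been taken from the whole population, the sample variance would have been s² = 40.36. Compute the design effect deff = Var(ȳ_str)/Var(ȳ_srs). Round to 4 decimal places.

1.1289

Var(ȳ_str) = Σ Wₕ²(1−fₕ)sₕ²/nₕ with Wₕ = Nₕ/8205:
  Dept III: (611/8205)²·(1−54/611)·45.7/54 = 0.0042782058
  Dept IV: (3913/8205)²·(1−530/3913)·15.92/530 = 0.0059063866
  Dept I: (3681/8205)²·(1−57/3681)·15.92/57 = 0.055343299
  → Var(ȳ_str) = 0.065527891.
Var(ȳ_srs) = (1 − 641/8205)·40.36/641 = 0.058045167.
deff = 0.065527891 / 0.058045167 = 1.1289.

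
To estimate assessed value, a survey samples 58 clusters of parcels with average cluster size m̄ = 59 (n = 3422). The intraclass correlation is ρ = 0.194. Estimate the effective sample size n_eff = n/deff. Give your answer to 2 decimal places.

deff = 1 + (59 − 1)·0.194 = 1 + 11.252 = 12.252.
n_eff = 3422 / 12.252 = 279.30.

279.30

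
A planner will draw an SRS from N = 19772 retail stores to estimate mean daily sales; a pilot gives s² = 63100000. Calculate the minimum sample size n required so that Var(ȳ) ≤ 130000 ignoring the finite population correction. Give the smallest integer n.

Without fpc, n₀ = s²/D = 63100000/130000 = 485.3846.
Rounding up, n = 486.

486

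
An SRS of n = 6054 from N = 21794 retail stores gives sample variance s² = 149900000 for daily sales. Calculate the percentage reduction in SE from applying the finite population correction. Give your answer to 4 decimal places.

15.0166

f = n/N = 6054/21794 = 0.27778288.
SE_no-fpc = √(s²/n) = 157.35466; SE_fpc = √((1−f)s²/n) = 133.72527.
Ratio = √(1−f) = 0.84983359. Reduction = 100·(1 − 0.84983359) = 15.0166%.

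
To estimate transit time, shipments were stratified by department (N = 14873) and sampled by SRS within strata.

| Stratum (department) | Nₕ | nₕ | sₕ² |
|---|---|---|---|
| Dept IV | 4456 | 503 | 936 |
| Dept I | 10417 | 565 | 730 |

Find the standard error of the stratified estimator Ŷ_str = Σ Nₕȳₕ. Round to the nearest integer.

12860

Var(Ŷ_str) = Σₕ Nₕ²(1 − fₕ)sₕ²/nₕ.
Dept IV: 4456²·(1 − 503/4456)·936/503 = 3.2777804 × 10^7.
Dept I: 10417²·(1 − 565/10417)·730/565 = 1.3259938 × 10^8.
Sum = 1.6537718 × 10^8.
SE = √(1.6537718 × 10^8) = 12860.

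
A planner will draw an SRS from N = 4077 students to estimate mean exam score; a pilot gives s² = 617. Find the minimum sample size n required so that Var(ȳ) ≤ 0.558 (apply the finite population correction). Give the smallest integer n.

870

Without fpc, n₀ = s²/D = 617/0.558 = 1105.7348.
With fpc, (1 − n/N)·s²/n ≤ D requires n ≥ n₀/(1 + n₀/N) = 1105.7348/(1 + 1105.7348/4077) = 869.8266.
Rounding up, n = 870.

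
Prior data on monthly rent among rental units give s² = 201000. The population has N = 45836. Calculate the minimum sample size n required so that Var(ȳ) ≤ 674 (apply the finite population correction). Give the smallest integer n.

Without fpc, n₀ = s²/D = 201000/674 = 298.2196.
With fpc, (1 − n/N)·s²/n ≤ D requires n ≥ n₀/(1 + n₀/N) = 298.2196/(1 + 298.2196/45836) = 296.2919.
Rounding up, n = 297.

297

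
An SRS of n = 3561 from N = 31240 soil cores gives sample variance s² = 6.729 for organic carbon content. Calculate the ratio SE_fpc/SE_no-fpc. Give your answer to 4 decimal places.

f = n/N = 3561/31240 = 0.11398848.
SE_no-fpc = √(s²/n) = 0.043469964; SE_fpc = √((1−f)s²/n) = 0.040917488.
Ratio = √(1−f) = 0.94128185.

0.9413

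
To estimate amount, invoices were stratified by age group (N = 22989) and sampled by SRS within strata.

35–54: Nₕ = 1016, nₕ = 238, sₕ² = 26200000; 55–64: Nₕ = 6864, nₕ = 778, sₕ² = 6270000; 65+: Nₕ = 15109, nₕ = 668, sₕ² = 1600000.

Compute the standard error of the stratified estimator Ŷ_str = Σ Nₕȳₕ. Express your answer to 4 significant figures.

972800

Var(Ŷ_str) = Σₕ Nₕ²(1 − fₕ)sₕ²/nₕ.
35–54: 1016²·(1 − 238/1016)·26200000/238 = 8.7015704 × 10^10.
55–64: 6864²·(1 − 778/6864)·6270000/778 = 3.3666438 × 10^11.
65+: 15109²·(1 − 668/15109)·1600000/668 = 5.2260855 × 10^11.
Sum = 9.4628863 × 10^11.
SE = √(9.4628863 × 10^11) = 972800.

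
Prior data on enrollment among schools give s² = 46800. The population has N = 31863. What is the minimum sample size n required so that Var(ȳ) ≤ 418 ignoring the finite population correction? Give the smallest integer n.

Without fpc, n₀ = s²/D = 46800/418 = 111.9617.
Rounding up, n = 112.

112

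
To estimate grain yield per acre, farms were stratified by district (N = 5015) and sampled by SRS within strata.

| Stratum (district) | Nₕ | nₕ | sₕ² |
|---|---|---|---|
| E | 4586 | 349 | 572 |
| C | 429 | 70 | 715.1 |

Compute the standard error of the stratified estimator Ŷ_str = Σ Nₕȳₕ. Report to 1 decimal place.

Var(Ŷ_str) = Σₕ Nₕ²(1 − fₕ)sₕ²/nₕ.
E: 4586²·(1 − 349/4586)·572/349 = 3.1846603 × 10^7.
C: 429²·(1 − 70/429)·715.1/70 = 1.5733324 × 10^6.
Sum = 3.3419935 × 10^7.
SE = √(3.3419935 × 10^7) = 5781.0.

5781.0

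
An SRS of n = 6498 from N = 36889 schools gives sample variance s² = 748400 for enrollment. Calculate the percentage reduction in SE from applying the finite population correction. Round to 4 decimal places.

f = n/N = 6498/36889 = 0.17615007.
SE_no-fpc = √(s²/n) = 10.73191; SE_fpc = √((1−f)s²/n) = 9.740945.
Ratio = √(1−f) = 0.90766179. Reduction = 100·(1 − 0.90766179) = 9.2338%.

9.2338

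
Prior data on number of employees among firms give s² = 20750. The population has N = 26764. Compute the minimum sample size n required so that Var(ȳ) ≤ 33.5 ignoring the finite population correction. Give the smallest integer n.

620

Without fpc, n₀ = s²/D = 20750/33.5 = 619.4030.
Rounding up, n = 620.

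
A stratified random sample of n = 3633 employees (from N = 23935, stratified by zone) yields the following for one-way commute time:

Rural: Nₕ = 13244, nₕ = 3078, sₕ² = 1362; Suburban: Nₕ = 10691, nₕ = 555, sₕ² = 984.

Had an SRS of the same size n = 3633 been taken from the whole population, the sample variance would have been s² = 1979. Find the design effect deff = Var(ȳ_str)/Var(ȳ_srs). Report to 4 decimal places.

Var(ȳ_str) = Σ Wₕ²(1−fₕ)sₕ²/nₕ with Wₕ = Nₕ/23935:
  Rural: (13244/23935)²·(1−3078/13244)·1362/3078 = 0.10399463
  Suburban: (10691/23935)²·(1−555/10691)·984/555 = 0.33536689
  → Var(ȳ_str) = 0.43936152.
Var(ȳ_srs) = (1 − 3633/23935)·1979/3633 = 0.46204661.
deff = 0.43936152 / 0.46204661 = 0.9509.

0.9509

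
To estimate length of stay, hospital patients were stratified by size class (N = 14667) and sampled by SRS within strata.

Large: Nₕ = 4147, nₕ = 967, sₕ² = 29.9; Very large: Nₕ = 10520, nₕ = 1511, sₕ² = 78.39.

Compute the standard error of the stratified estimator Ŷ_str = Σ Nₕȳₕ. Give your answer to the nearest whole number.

2308

Var(Ŷ_str) = Σₕ Nₕ²(1 − fₕ)sₕ²/nₕ.
Large: 4147²·(1 − 967/4147)·29.9/967 = 407761.17.
Very large: 10520²·(1 − 1511/10520)·78.39/1511 = 4.9168677 × 10^6.
Sum = 5.3246289 × 10^6.
SE = √(5.3246289 × 10^6) = 2308.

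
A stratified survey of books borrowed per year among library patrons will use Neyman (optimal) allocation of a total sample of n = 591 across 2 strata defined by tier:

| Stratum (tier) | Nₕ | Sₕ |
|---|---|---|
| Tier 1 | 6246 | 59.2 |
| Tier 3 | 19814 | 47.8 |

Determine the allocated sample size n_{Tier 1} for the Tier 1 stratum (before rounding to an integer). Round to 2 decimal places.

Neyman allocation: nₕ = n·NₕSₕ / Σⱼ NⱼSⱼ.
Σ NⱼSⱼ = 6246·59.2 + 19814·47.8 = 1.3168724 × 10^6.
n_{Tier 1} = 591·6246·59.2 / (1.3168724 × 10^6) = 165.95.

165.95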